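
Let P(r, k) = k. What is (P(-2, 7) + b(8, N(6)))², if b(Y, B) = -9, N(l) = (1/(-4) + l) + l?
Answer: 4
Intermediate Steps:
N(l) = -¼ + 2*l (N(l) = (-¼ + l) + l = -¼ + 2*l)
(P(-2, 7) + b(8, N(6)))² = (7 - 9)² = (-2)² = 4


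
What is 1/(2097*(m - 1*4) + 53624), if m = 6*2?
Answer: 1/70400 ≈ 1.4205e-5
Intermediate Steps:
m = 12
1/(2097*(m - 1*4) + 53624) = 1/(2097*(12 - 1*4) + 53624) = 1/(2097*(12 - 4) + 53624) = 1/(2097*8 + 53624) = 1/(16776 + 53624) = 1/70400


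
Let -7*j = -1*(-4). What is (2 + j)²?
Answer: 100/49 ≈ 2.0408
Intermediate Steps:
j = -4/7 (j = -(-1)*(-4)/7 = -⅐*4 = -4/7 ≈ -0.57143)
(2 + j)² = (2 - 4/7)² = (10/7)² = 100/49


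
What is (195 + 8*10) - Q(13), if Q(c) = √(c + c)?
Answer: 275 - √26 ≈ 269.90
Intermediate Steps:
Q(c) = √2*√c (Q(c) = √(2*c) = √2*√c)
(195 + 8*10) - Q(13) = (195 + 8*10) - √2*√13 = (195 + 80) - √26 = 275 - √26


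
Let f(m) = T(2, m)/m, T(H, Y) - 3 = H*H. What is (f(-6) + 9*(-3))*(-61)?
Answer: 10309/6 ≈ 1718.2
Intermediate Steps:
T(H, Y) = 3 + H² (T(H, Y) = 3 + H*H = 3 + H²)
f(m) = 7/m (f(m) = (3 + 2²)/m = (3 + 4)/m = 7/m)
(f(-6) + 9*(-3))*(-61) = (7/(-6) + 9*(-3))*(-61) = (7*(-⅙) - 27)*(-61) = (-7/6 - 27)*(-61) = -169/6*(-61) = 10309/6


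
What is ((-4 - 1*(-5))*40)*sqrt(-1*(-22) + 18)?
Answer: 80*sqrt(10) ≈ 252.98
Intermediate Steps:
((-4 - 1*(-5))*40)*sqrt(-1*(-22) + 18) = ((-4 + 5)*40)*sqrt(22 + 18) = (1*40)*sqrt(40) = 40*(2*sqrt(10)) = 80*sqrt(10)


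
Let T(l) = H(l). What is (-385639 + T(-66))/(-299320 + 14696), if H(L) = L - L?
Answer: 385639/284624 ≈ 1.3549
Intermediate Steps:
H(L) = 0
T(l) = 0
(-385639 + T(-66))/(-299320 + 14696) = (-385639 + 0)/(-299320 + 14696) = -385639/(-284624) = -385639*(-1/284624) = 385639/284624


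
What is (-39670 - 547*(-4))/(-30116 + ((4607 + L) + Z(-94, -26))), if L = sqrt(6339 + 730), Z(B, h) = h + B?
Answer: 480313089/328419286 + 18741*sqrt(7069)/328419286 ≈ 1.4673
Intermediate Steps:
Z(B, h) = B + h
L = sqrt(7069) ≈ 84.077
(-39670 - 547*(-4))/(-30116 + ((4607 + L) + Z(-94, -26))) = (-39670 - 547*(-4))/(-30116 + ((4607 + sqrt(7069)) + (-94 - 26))) = (-39670 + 2188)/(-30116 + ((4607 + sqrt(7069)) - 120)) = -37482/(-30116 + (4487 + sqrt(7069))) = -37482/(-25629 + sqrt(7069))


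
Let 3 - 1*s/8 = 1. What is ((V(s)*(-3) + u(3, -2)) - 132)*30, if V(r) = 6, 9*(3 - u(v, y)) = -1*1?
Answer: -13220/3 ≈ -4406.7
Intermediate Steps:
u(v, y) = 28/9 (u(v, y) = 3 - (-1)/9 = 3 - ⅑*(-1) = 3 + ⅑ = 28/9)
s = 16 (s = 24 - 8*1 = 24 - 8 = 16)
((V(s)*(-3) + u(3, -2)) - 132)*30 = ((6*(-3) + 28/9) - 132)*30 = ((-18 + 28/9) - 132)*30 = (-134/9 - 132)*30 = -1322/9*30 = -13220/3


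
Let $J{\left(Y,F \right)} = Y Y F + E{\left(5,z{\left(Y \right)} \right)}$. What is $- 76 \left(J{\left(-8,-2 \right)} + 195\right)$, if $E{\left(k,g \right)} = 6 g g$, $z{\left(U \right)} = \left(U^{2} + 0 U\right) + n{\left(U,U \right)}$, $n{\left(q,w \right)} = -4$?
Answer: $-1646692$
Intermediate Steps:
$z{\left(U \right)} = -4 + U^{2}$ ($z{\left(U \right)} = \left(U^{2} + 0 U\right) - 4 = \left(U^{2} + 0\right) - 4 = U^{2} - 4 = -4 + U^{2}$)
$E{\left(k,g \right)} = 6 g^{2}$
$J{\left(Y,F \right)} = 6 \left(-4 + Y^{2}\right)^{2} + F Y^{2}$ ($J{\left(Y,F \right)} = Y Y F + 6 \left(-4 + Y^{2}\right)^{2} = Y^{2} F + 6 \left(-4 + Y^{2}\right)^{2} = F Y^{2} + 6 \left(-4 + Y^{2}\right)^{2} = 6 \left(-4 + Y^{2}\right)^{2} + F Y^{2}$)
$- 76 \left(J{\left(-8,-2 \right)} + 195\right) = - 76 \left(\left(6 \left(-4 + \left(-8\right)^{2}\right)^{2} - 2 \left(-8\right)^{2}\right) + 195\right) = - 76 \left(\left(6 \left(-4 + 64\right)^{2} - 128\right) + 195\right) = - 76 \left(\left(6 \cdot 60^{2} - 128\right) + 195\right) = - 76 \left(\left(6 \cdot 3600 - 128\right) + 195\right) = - 76 \left(\left(21600 - 128\right) + 195\right) = - 76 \left(21472 + 195\right) = \left(-76\right) 21667 = -1646692$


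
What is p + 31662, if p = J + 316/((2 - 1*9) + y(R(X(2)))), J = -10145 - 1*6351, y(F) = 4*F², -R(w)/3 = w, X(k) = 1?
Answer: 440130/29 ≈ 15177.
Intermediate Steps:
R(w) = -3*w
J = -16496 (J = -10145 - 6351 = -16496)
p = -478068/29 (p = -16496 + 316/((2 - 1*9) + 4*(-3*1)²) = -16496 + 316/((2 - 9) + 4*(-3)²) = -16496 + 316/(-7 + 4*9) = -16496 + 316/(-7 + 36) = -16496 + 316/29 = -478068/29 ≈ -16485.)
p + 31662 = -478068/29 + 31662 = 440130/29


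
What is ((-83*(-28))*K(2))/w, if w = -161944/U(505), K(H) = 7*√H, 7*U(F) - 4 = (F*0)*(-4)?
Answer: -1162*√2/20243 ≈ -0.081179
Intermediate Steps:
U(F) = 4/7 (U(F) = 4/7 + ((F*0)*(-4))/7 = 4/7 + (0*(-4))/7 = 4/7 + (⅐)*0 = 4/7 + 0 = 4/7)
w = -283402 (w = -161944/4/7 = -161944*7/4 = -283402)
((-83*(-28))*K(2))/w = ((-83*(-28))*(7*√2))/(-283402) = (2324*(7*√2))*(-1/283402) = (16268*√2)*(-1/283402) = -1162*√2/20243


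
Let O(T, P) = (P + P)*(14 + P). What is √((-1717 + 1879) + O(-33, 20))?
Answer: √1522 ≈ 39.013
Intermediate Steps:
O(T, P) = 2*P*(14 + P) (O(T, P) = (2*P)*(14 + P) = 2*P*(14 + P))
√((-1717 + 1879) + O(-33, 20)) = √((-1717 + 1879) + 2*20*(14 + 20)) = √(162 + 2*20*34) = √(162 + 1360) = √1522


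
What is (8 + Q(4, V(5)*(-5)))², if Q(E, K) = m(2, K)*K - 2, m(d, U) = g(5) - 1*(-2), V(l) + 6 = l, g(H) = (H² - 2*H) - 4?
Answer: 5041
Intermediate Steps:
g(H) = -4 + H² - 2*H
V(l) = -6 + l
m(d, U) = 13 (m(d, U) = (-4 + 5² - 2*5) - 1*(-2) = (-4 + 25 - 10) + 2 = 11 + 2 = 13)
Q(E, K) = -2 + 13*K (Q(E, K) = 13*K - 2 = -2 + 13*K)
(8 + Q(4, V(5)*(-5)))² = (8 + (-2 + 13*((-6 + 5)*(-5))))² = (8 + (-2 + 13*(-1*(-5))))² = (8 + (-2 + 13*5))² = (8 + (-2 + 65))² = (8 + 63)² = 71² = 5041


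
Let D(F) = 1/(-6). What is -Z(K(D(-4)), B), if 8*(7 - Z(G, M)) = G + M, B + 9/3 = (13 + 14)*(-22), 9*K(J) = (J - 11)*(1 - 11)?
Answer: -2162/27 ≈ -80.074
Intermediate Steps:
D(F) = -⅙
K(J) = 110/9 - 10*J/9 (K(J) = ((J - 11)*(1 - 11))/9 = ((-11 + J)*(-10))/9 = (110 - 10*J)/9 = 110/9 - 10*J/9)
B = -597 (B = -3 + (13 + 14)*(-22) = -3 + 27*(-22) = -3 - 594 = -597)
Z(G, M) = 7 - G/8 - M/8 (Z(G, M) = 7 - (G + M)/8 = 7 + (-G/8 - M/8) = 7 - G/8 - M/8)
-Z(K(D(-4)), B) = -(7 - (110/9 - 10/9*(-⅙))/8 - ⅛*(-597)) = -(7 - (110/9 + 5/27)/8 + 597/8) = -(7 - ⅛*335/27 + 597/8) = -(7 - 335/216 + 597/8) = -1*2162/27 = -2162/27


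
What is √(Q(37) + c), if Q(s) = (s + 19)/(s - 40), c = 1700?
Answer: 2*√3783/3 ≈ 41.004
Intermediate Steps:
Q(s) = (19 + s)/(-40 + s)
√(Q(37) + c) = √((19 + 37)/(-40 + 37) + 1700) = √(56/(-3) + 1700) = √(-⅓*56 + 1700) = √(-56/3 + 1700) = √(5044/3) = 2*√3783/3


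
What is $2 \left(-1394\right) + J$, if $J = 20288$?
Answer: $17500$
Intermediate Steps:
$2 \left(-1394\right) + J = 2 \left(-1394\right) + 20288 = -2788 + 20288 = 17500$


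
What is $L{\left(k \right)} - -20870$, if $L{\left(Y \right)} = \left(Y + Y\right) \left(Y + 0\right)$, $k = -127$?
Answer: $53128$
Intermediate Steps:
$L{\left(Y \right)} = 2 Y^{2}$ ($L{\left(Y \right)} = 2 Y Y = 2 Y^{2}$)
$L{\left(k \right)} - -20870 = 2 \left(-127\right)^{2} - -20870 = 2 \cdot 16129 + 20870 = 32258 + 20870 = 53128$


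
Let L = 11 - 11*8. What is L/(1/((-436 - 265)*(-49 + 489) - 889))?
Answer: 23818333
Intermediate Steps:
L = -77 (L = 11 - 88 = -77)
L/(1/((-436 - 265)*(-49 + 489) - 889)) = -(-68453 + 77*(-436 - 265)*(-49 + 489)) = -77/(1/(-701*440 - 889)) = -77/(1/(-308440 - 889)) = -77/(1/(-309329)) = -77/(-1/309329) = -77*(-309329) = 23818333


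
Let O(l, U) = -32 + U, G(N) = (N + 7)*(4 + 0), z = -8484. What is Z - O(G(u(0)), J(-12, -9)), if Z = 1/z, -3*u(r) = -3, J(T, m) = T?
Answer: 373295/8484 ≈ 44.000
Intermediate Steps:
u(r) = 1 (u(r) = -⅓*(-3) = 1)
G(N) = 28 + 4*N (G(N) = (7 + N)*4 = 28 + 4*N)
Z = -1/8484 (Z = 1/(-8484) = -1/8484 ≈ -0.00011787)
Z - O(G(u(0)), J(-12, -9)) = -1/8484 - (-32 - 12) = -1/8484 - 1*(-44) = -1/8484 + 44 = 373295/8484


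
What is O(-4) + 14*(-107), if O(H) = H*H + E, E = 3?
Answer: -1479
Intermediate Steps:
O(H) = 3 + H**2 (O(H) = H*H + 3 = H**2 + 3 = 3 + H**2)
O(-4) + 14*(-107) = (3 + (-4)**2) + 14*(-107) = (3 + 16) - 1498 = 19 - 1498 = -1479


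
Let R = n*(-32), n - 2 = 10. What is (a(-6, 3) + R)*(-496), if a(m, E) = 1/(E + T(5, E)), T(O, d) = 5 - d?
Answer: 951824/5 ≈ 1.9036e+5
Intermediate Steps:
n = 12 (n = 2 + 10 = 12)
R = -384 (R = 12*(-32) = -384)
a(m, E) = 1/5 (a(m, E) = 1/(E + (5 - E)) = 1/5)
(a(-6, 3) + R)*(-496) = (1/5 - 384)*(-496) = -1919/5*(-496) = 951824/5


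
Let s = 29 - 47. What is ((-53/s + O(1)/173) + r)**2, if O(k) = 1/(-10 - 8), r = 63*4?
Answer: 17507523856/269361 ≈ 64997.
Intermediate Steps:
r = 252
s = -18
O(k) = -1/18 (O(k) = 1/(-18) = -1/18)
((-53/s + O(1)/173) + r)**2 = ((-53/(-18) - 1/18/173) + 252)**2 = ((-53*(-1/18) - 1/18*1/173) + 252)**2 = ((53/18 - 1/3114) + 252)**2 = (1528/519 + 252)**2 = (132316/519)**2 = 17507523856/269361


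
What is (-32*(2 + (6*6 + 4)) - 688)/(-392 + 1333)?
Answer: -2032/941 ≈ -2.1594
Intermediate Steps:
(-32*(2 + (6*6 + 4)) - 688)/(-392 + 1333) = (-32*(2 + (36 + 4)) - 688)/941 = (-32*(2 + 40) - 688)*(1/941) = (-32*42 - 688)*(1/941) = (-1344 - 688)*(1/941) = -2032*1/941 = -2032/941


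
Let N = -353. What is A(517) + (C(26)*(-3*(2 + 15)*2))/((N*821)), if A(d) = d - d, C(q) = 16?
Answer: 1632/289813 ≈ 0.0056312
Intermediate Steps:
A(d) = 0
A(517) + (C(26)*(-3*(2 + 15)*2))/((N*821)) = 0 + (16*(-3*(2 + 15)*2))/((-353*821)) = 0 + (16*(-51*2))/(-289813) = 0 + (16*(-3*34))*(-1/289813) = 0 + (16*(-102))*(-1/289813) = 0 - 1632*(-1/289813) = 0 + 1632/289813 = 1632/289813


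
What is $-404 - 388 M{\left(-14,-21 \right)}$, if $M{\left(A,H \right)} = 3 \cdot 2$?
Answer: $-2732$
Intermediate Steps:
$M{\left(A,H \right)} = 6$
$-404 - 388 M{\left(-14,-21 \right)} = -404 - 2328 = -2732$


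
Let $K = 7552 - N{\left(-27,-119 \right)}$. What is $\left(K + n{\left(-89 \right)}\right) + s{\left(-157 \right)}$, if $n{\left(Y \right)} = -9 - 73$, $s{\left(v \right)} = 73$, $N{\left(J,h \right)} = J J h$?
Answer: $94294$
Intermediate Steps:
$N{\left(J,h \right)} = h J^{2}$ ($N{\left(J,h \right)} = J^{2} h = h J^{2}$)
$n{\left(Y \right)} = -82$
$K = 94303$ ($K = 7552 - - 119 \left(-27\right)^{2} = 7552 - \left(-119\right) 729 = 7552 - -86751 = 7552 + 86751 = 94303$)
$\left(K + n{\left(-89 \right)}\right) + s{\left(-157 \right)} = \left(94303 - 82\right) + 73 = 94221 + 73 = 94294$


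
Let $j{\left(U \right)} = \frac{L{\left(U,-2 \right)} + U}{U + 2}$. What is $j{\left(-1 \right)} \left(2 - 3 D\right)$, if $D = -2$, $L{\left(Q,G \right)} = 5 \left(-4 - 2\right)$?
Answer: $-248$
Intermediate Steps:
$L{\left(Q,G \right)} = -30$ ($L{\left(Q,G \right)} = 5 \left(-6\right) = -30$)
$j{\left(U \right)} = \frac{-30 + U}{2 + U}$ ($j{\left(U \right)} = \frac{-30 + U}{U + 2} = \frac{-30 + U}{2 + U}$)
$j{\left(-1 \right)} \left(2 - 3 D\right) = \frac{-30 - 1}{2 - 1} \left(2 - -6\right) = 1^{-1} \left(-31\right) \left(2 + 6\right) = 1 \left(-31\right) 8 = \left(-31\right) 8 = -248$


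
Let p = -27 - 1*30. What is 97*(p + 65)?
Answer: 776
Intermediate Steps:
p = -57 (p = -27 - 30 = -57)
97*(p + 65) = 97*(-57 + 65) = 97*8 = 776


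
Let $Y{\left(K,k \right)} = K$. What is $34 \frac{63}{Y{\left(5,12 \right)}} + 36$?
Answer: $\frac{2322}{5} \approx 464.4$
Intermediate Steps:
$34 \frac{63}{Y{\left(5,12 \right)}} + 36 = 34 \cdot \frac{63}{5} + 36 = \frac{2142}{5} + 36 = \frac{2322}{5}$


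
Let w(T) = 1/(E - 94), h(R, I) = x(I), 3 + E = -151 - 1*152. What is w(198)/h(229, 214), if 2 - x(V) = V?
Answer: 1/84800 ≈ 1.1792e-5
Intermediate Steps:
x(V) = 2 - V
E = -306 (E = -3 + (-151 - 1*152) = -3 + (-151 - 152) = -3 - 303 = -306)
h(R, I) = 2 - I
w(T) = -1/400 (w(T) = 1/(-306 - 94) = 1/(-400) = -1/400)
w(198)/h(229, 214) = -1/(400*(2 - 1*214)) = -1/(400*(2 - 214)) = -1/400/(-212) = -1/400*(-1/212) = 1/84800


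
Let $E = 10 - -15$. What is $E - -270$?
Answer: $295$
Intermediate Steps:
$E = 25$ ($E = 10 + 15 = 25$)
$E - -270 = 25 - -270 = 25 + 270 = 295$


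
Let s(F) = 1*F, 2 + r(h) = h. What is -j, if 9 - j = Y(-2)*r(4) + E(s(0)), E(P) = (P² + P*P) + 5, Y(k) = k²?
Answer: 4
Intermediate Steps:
r(h) = -2 + h
s(F) = F
E(P) = 5 + 2*P² (E(P) = (P² + P²) + 5 = 2*P² + 5 = 5 + 2*P²)
j = -4 (j = 9 - ((-2)²*(-2 + 4) + (5 + 2*0²)) = 9 - (4*2 + (5 + 2*0)) = 9 - (8 + (5 + 0)) = 9 - (8 + 5) = 9 - 1*13 = 9 - 13 = -4)
-j = -1*(-4) = 4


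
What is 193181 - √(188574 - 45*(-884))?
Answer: 193181 - √228354 ≈ 1.9270e+5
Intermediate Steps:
193181 - √(188574 - 45*(-884)) = 193181 - √(188574 + 39780) = 193181 - √228354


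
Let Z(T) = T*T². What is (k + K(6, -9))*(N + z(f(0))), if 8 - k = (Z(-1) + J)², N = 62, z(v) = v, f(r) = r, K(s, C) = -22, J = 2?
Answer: -930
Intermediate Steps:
Z(T) = T³
k = 7 (k = 8 - ((-1)³ + 2)² = 8 - (-1 + 2)² = 8 - 1*1² = 8 - 1*1 = 8 - 1 = 7)
(k + K(6, -9))*(N + z(f(0))) = (7 - 22)*(62 + 0) = -15*62 = -930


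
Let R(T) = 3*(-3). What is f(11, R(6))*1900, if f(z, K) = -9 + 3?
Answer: -11400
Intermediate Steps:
R(T) = -9
f(z, K) = -6
f(11, R(6))*1900 = -6*1900 = -11400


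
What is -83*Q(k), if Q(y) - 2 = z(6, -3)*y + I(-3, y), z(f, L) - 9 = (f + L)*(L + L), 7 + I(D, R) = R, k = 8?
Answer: 5727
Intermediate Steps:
I(D, R) = -7 + R
z(f, L) = 9 + 2*L*(L + f) (z(f, L) = 9 + (f + L)*(L + L) = 9 + (L + f)*(2*L) = 9 + 2*L*(L + f))
Q(y) = -5 - 8*y (Q(y) = 2 + ((9 + 2*(-3)² + 2*(-3)*6)*y + (-7 + y)) = 2 + ((9 + 2*9 - 36)*y + (-7 + y)) = 2 + ((9 + 18 - 36)*y + (-7 + y)) = 2 + (-9*y + (-7 + y)) = 2 + (-7 - 8*y) = -5 - 8*y)
-83*Q(k) = -83*(-5 - 8*8) = -83*(-5 - 64) = -83*(-69) = 5727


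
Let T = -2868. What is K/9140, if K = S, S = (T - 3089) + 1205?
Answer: -1188/2285 ≈ -0.51991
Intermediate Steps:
S = -4752 (S = (-2868 - 3089) + 1205 = -5957 + 1205 = -4752)
K = -4752
K/9140 = -4752/9140 = -4752*1/9140 = -1188/2285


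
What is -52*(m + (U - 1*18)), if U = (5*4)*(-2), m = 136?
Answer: -4056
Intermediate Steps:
U = -40 (U = 20*(-2) = -40)
-52*(m + (U - 1*18)) = -52*(136 + (-40 - 1*18)) = -52*(136 + (-40 - 18)) = -52*(136 - 58) = -52*78 = -4056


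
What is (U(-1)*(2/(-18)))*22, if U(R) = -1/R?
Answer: -22/9 ≈ -2.4444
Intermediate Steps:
(U(-1)*(2/(-18)))*22 = ((-1/(-1))*(2/(-18)))*22 = ((-1*(-1))*(2*(-1/18)))*22 = (1*(-⅑))*22 = -⅑*22 = -22/9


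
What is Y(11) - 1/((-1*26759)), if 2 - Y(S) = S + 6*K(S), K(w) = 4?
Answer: -883046/26759 ≈ -33.000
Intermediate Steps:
Y(S) = -22 - S (Y(S) = 2 - (S + 6*4) = 2 - (S + 24) = 2 - (24 + S) = 2 + (-24 - S) = -22 - S)
Y(11) - 1/((-1*26759)) = (-22 - 1*11) - 1/((-1*26759)) = (-22 - 11) - 1/(-26759) = -33 - 1*(-1/26759) = -33 + 1/26759 = -883046/26759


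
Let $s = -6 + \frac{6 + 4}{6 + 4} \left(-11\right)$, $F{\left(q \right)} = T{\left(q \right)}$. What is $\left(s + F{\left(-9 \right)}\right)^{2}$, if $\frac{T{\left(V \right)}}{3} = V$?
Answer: $1936$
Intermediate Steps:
$T{\left(V \right)} = 3 V$
$F{\left(q \right)} = 3 q$
$s = -17$ ($s = -6 + \frac{10}{10} \left(-11\right) = -6 + 10 \cdot \frac{1}{10} \left(-11\right) = -6 + 1 \left(-11\right) = -6 - 11 = -17$)
$\left(s + F{\left(-9 \right)}\right)^{2} = \left(-17 + 3 \left(-9\right)\right)^{2} = \left(-17 - 27\right)^{2} = \left(-44\right)^{2} = 1936$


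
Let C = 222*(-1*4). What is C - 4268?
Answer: -5156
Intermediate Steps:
C = -888 (C = 222*(-4) = -888)
C - 4268 = -888 - 4268 = -5156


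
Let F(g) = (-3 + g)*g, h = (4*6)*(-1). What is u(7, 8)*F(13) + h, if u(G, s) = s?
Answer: 1016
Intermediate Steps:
h = -24 (h = 24*(-1) = -24)
F(g) = g*(-3 + g)
u(7, 8)*F(13) + h = 8*(13*(-3 + 13)) - 24 = 8*(13*10) - 24 = 8*130 - 24 = 1040 - 24 = 1016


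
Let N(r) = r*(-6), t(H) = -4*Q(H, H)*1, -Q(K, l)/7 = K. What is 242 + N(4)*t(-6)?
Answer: 4274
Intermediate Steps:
Q(K, l) = -7*K
t(H) = 28*H (t(H) = -(-28)*H*1 = (28*H)*1 = 28*H)
N(r) = -6*r
242 + N(4)*t(-6) = 242 + (-6*4)*(28*(-6)) = 242 - 24*(-168) = 242 + 4032 = 4274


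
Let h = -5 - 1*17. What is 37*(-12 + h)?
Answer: -1258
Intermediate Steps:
h = -22 (h = -5 - 17 = -22)
37*(-12 + h) = 37*(-12 - 22) = 37*(-34) = -1258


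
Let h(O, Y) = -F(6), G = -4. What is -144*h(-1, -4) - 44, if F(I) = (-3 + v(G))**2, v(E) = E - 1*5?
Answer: 20692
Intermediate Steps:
v(E) = -5 + E (v(E) = E - 5 = -5 + E)
F(I) = 144 (F(I) = (-3 + (-5 - 4))**2 = (-3 - 9)**2 = (-12)**2 = 144)
h(O, Y) = -144 (h(O, Y) = -1*144 = -144)
-144*h(-1, -4) - 44 = -144*(-144) - 44 = 20736 - 44 = 20692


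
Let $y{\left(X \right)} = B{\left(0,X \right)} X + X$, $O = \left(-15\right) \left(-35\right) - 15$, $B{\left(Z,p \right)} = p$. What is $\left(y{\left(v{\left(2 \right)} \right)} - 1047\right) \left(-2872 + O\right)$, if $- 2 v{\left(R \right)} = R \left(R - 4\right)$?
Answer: $2458842$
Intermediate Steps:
$v{\left(R \right)} = - \frac{R \left(-4 + R\right)}{2}$ ($v{\left(R \right)} = - \frac{R \left(R - 4\right)}{2} = - \frac{R \left(-4 + R\right)}{2}$)
$O = 510$ ($O = 525 - 15 = 510$)
$y{\left(X \right)} = X + X^{2}$ ($y{\left(X \right)} = X X + X = X^{2} + X = X + X^{2}$)
$\left(y{\left(v{\left(2 \right)} \right)} - 1047\right) \left(-2872 + O\right) = \left(\frac{1}{2} \cdot 2 \left(4 - 2\right) \left(1 + \frac{1}{2} \cdot 2 \left(4 - 2\right)\right) - 1047\right) \left(-2872 + 510\right) = \left(\frac{1}{2} \cdot 2 \left(4 - 2\right) \left(1 + \frac{1}{2} \cdot 2 \left(4 - 2\right)\right) - 1047\right) \left(-2362\right) = \left(\frac{1}{2} \cdot 2 \cdot 2 \left(1 + \frac{1}{2} \cdot 2 \cdot 2\right) - 1047\right) \left(-2362\right) = \left(2 \left(1 + 2\right) - 1047\right) \left(-2362\right) = \left(2 \cdot 3 - 1047\right) \left(-2362\right) = \left(6 - 1047\right) \left(-2362\right) = \left(-1041\right) \left(-2362\right) = 2458842$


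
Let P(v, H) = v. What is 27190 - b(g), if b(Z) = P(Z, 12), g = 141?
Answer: 27049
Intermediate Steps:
b(Z) = Z
27190 - b(g) = 27190 - 1*141 = 27190 - 141 = 27049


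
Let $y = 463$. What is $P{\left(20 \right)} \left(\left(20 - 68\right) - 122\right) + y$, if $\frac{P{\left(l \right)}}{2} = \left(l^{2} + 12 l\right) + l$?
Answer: $-223937$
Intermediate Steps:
$P{\left(l \right)} = 2 l^{2} + 26 l$ ($P{\left(l \right)} = 2 \left(\left(l^{2} + 12 l\right) + l\right) = 2 \left(l^{2} + 13 l\right) = 2 l^{2} + 26 l$)
$P{\left(20 \right)} \left(\left(20 - 68\right) - 122\right) + y = 2 \cdot 20 \left(13 + 20\right) \left(\left(20 - 68\right) - 122\right) + 463 = 2 \cdot 20 \cdot 33 \left(-48 - 122\right) + 463 = 1320 \left(-170\right) + 463 = -224400 + 463 = -223937$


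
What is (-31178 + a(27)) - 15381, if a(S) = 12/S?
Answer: -419027/9 ≈ -46559.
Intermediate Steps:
(-31178 + a(27)) - 15381 = (-31178 + 12/27) - 15381 = (-31178 + 12*(1/27)) - 15381 = (-31178 + 4/9) - 15381 = -280598/9 - 15381 = -419027/9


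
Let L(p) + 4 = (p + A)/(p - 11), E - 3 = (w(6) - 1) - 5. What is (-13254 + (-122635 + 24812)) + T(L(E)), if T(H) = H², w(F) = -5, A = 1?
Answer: -40094036/361 ≈ -1.1106e+5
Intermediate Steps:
E = -8 (E = 3 + ((-5 - 1) - 5) = 3 + (-6 - 5) = 3 - 11 = -8)
L(p) = -4 + (1 + p)/(-11 + p) (L(p) = -4 + (p + 1)/(p - 11) = -4 + (1 + p)/(-11 + p))
(-13254 + (-122635 + 24812)) + T(L(E)) = (-13254 + (-122635 + 24812)) + (3*(15 - 1*(-8))/(-11 - 8))² = (-13254 - 97823) + (3*(15 + 8)/(-19))² = -111077 + (3*(-1/19)*23)² = -111077 + (-69/19)² = -111077 + 4761/361 = -40094036/361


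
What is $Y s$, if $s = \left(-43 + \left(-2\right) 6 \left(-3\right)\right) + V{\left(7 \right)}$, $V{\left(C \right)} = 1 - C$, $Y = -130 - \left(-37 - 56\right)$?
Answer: $481$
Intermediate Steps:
$Y = -37$ ($Y = -130 - -93 = -130 + 93 = -37$)
$s = -13$ ($s = \left(-43 + \left(-2\right) 6 \left(-3\right)\right) + \left(1 - 7\right) = \left(-43 - -36\right) + \left(1 - 7\right) = \left(-43 + 36\right) - 6 = -7 - 6 = -13$)
$Y s = \left(-37\right) \left(-13\right) = 481$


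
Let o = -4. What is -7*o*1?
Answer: 28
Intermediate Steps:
-7*o*1 = -7*(-4)*1 = 28*1 = 28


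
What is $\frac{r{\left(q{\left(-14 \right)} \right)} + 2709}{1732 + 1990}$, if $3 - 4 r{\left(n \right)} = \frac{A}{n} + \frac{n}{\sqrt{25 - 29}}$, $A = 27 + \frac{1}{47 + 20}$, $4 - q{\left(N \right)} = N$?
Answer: $\frac{1633753}{2244366} + \frac{9 i}{14888} \approx 0.72793 + 0.00060451 i$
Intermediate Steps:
$q{\left(N \right)} = 4 - N$
$A = \frac{1810}{67}$ ($A = 27 + \frac{1}{67} = \frac{1810}{67} \approx 27.015$)
$r{\left(n \right)} = \frac{3}{4} - \frac{905}{134 n} + \frac{i n}{8}$ ($r{\left(n \right)} = \frac{3}{4} - \frac{\frac{1810}{67 n} + \frac{n}{\sqrt{25 - 29}}}{4} = \frac{3}{4} - \frac{\frac{1810}{67 n} + \frac{n}{\sqrt{-4}}}{4} = \frac{3}{4} - \frac{\frac{1810}{67 n} + \frac{n}{2 i}}{4} = \frac{3}{4} - \frac{\frac{1810}{67 n} + n \left(- \frac{i}{2}\right)}{4} = \frac{3}{4} - \frac{\frac{1810}{67 n} - \frac{i n}{2}}{4} = \frac{3}{4} + \left(- \frac{905}{134 n} + \frac{i n}{8}\right) = \frac{3}{4} - \frac{905}{134 n} + \frac{i n}{8}$)
$\frac{r{\left(q{\left(-14 \right)} \right)} + 2709}{1732 + 1990} = \frac{\frac{-3620 + 67 \left(4 - -14\right) \left(6 + i \left(4 - -14\right)\right)}{536 \left(4 - -14\right)} + 2709}{1732 + 1990} = \frac{\frac{-3620 + 67 \left(4 + 14\right) \left(6 + i \left(4 + 14\right)\right)}{536 \left(4 + 14\right)} + 2709}{3722} = \left(\frac{-3620 + 67 \cdot 18 \left(6 + i 18\right)}{536 \cdot 18} + 2709\right) \frac{1}{3722} = \left(\frac{1}{536} \cdot \frac{1}{18} \left(-3620 + 67 \cdot 18 \left(6 + 18 i\right)\right) + 2709\right) \frac{1}{3722} = \left(\frac{1}{536} \cdot \frac{1}{18} \left(-3620 + \left(7236 + 21708 i\right)\right) + 2709\right) \frac{1}{3722} = \left(\frac{1}{536} \cdot \frac{1}{18} \left(3616 + 21708 i\right) + 2709\right) \frac{1}{3722} = \left(\left(\frac{226}{603} + \frac{9 i}{4}\right) + 2709\right) \frac{1}{3722} = \left(\frac{1633753}{603} + \frac{9 i}{4}\right) \frac{1}{3722} = \frac{1633753}{2244366} + \frac{9 i}{14888}$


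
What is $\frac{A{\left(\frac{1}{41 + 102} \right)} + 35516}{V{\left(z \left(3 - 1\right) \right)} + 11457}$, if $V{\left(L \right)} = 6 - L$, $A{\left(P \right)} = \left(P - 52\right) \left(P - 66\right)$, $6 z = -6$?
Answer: $\frac{796430779}{234447785} \approx 3.397$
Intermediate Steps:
$z = -1$ ($z = \frac{1}{6} \left(-6\right) = -1$)
$A{\left(P \right)} = \left(-66 + P\right) \left(-52 + P\right)$ ($A{\left(P \right)} = \left(-52 + P\right) \left(-66 + P\right) = \left(-66 + P\right) \left(-52 + P\right)$)
$\frac{A{\left(\frac{1}{41 + 102} \right)} + 35516}{V{\left(z \left(3 - 1\right) \right)} + 11457} = \frac{\left(3432 + \left(\frac{1}{41 + 102}\right)^{2} - \frac{118}{41 + 102}\right) + 35516}{\left(6 - - (3 - 1)\right) + 11457} = \frac{\left(3432 + \left(\frac{1}{143}\right)^{2} - \frac{118}{143}\right) + 35516}{\left(6 - \left(-1\right) 2\right) + 11457} = \frac{\left(3432 + \left(\frac{1}{143}\right)^{2} - \frac{118}{143}\right) + 35516}{\left(6 - -2\right) + 11457} = \frac{\left(3432 + \frac{1}{20449} - \frac{118}{143}\right) + 35516}{\left(6 + 2\right) + 11457} = \frac{\frac{70164095}{20449} + 35516}{8 + 11457} = \frac{796430779}{20449 \cdot 11465} = \frac{796430779}{20449} \cdot \frac{1}{11465} = \frac{796430779}{234447785}$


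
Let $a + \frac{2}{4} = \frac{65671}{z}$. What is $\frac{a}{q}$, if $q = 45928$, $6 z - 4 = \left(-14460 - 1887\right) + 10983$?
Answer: $- \frac{198353}{123087040} \approx -0.0016115$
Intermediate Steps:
$z = - \frac{2680}{3}$ ($z = \frac{2}{3} + \frac{\left(-14460 - 1887\right) + 10983}{6} = \frac{2}{3} + \frac{-16347 + 10983}{6} = \frac{2}{3} + \frac{1}{6} \left(-5364\right) = \frac{2}{3} - 894 = - \frac{2680}{3} \approx -893.33$)
$a = - \frac{198353}{2680}$ ($a = - \frac{1}{2} + \frac{65671}{- \frac{2680}{3}} = - \frac{1}{2} + 65671 \left(- \frac{3}{2680}\right) = - \frac{1}{2} - \frac{197013}{2680} = - \frac{198353}{2680} \approx -74.012$)
$\frac{a}{q} = - \frac{198353}{2680 \cdot 45928} = \left(- \frac{198353}{2680}\right) \frac{1}{45928} = - \frac{198353}{123087040}$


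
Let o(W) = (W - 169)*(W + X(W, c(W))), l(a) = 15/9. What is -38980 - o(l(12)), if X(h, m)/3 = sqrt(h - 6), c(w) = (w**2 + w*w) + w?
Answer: -348310/9 + 502*I*sqrt(39)/3 ≈ -38701.0 + 1045.0*I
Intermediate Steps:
l(a) = 5/3 (l(a) = 15*(1/9) = 5/3)
c(w) = w + 2*w**2 (c(w) = (w**2 + w**2) + w = 2*w**2 + w = w + 2*w**2)
X(h, m) = 3*sqrt(-6 + h) (X(h, m) = 3*sqrt(h - 6) = 3*sqrt(-6 + h))
o(W) = (-169 + W)*(W + 3*sqrt(-6 + W)) (o(W) = (W - 169)*(W + 3*sqrt(-6 + W)) = (-169 + W)*(W + 3*sqrt(-6 + W)))
-38980 - o(l(12)) = -38980 - ((5/3)**2 - 507*sqrt(-6 + 5/3) - 169*5/3 + 3*(5/3)*sqrt(-6 + 5/3)) = -38980 - (25/9 - 169*I*sqrt(39) - 845/3 + 3*(5/3)*sqrt(-13/3)) = -38980 - (25/9 - 169*I*sqrt(39) - 845/3 + 3*(5/3)*(I*sqrt(39)/3)) = -38980 - (25/9 - 169*I*sqrt(39) - 845/3 + 5*I*sqrt(39)/3) = -38980 - (-2510/9 - 502*I*sqrt(39)/3) = -38980 + (2510/9 + 502*I*sqrt(39)/3) = -348310/9 + 502*I*sqrt(39)/3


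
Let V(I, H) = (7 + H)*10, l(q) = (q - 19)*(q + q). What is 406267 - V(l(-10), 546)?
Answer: 400737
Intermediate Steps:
l(q) = 2*q*(-19 + q) (l(q) = (-19 + q)*(2*q) = 2*q*(-19 + q))
V(I, H) = 70 + 10*H
406267 - V(l(-10), 546) = 406267 - (70 + 10*546) = 406267 - (70 + 5460) = 406267 - 1*5530 = 406267 - 5530 = 400737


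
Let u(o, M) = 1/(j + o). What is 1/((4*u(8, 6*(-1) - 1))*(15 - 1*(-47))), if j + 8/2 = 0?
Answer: 1/62 ≈ 0.016129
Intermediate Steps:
j = -4 (j = -4 + 0 = -4)
u(o, M) = 1/(-4 + o)
1/((4*u(8, 6*(-1) - 1))*(15 - 1*(-47))) = 1/((4/(-4 + 8))*(15 - 1*(-47))) = 1/((4/4)*(15 + 47)) = 1/((4*(¼))*62) = 1/(1*62) = 1/62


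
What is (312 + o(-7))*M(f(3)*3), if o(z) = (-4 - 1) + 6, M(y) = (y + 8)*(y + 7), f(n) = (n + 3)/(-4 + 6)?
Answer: 85136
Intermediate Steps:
f(n) = 3/2 + n/2 (f(n) = (3 + n)/2 = (3 + n)*(½) = 3/2 + n/2)
M(y) = (7 + y)*(8 + y) (M(y) = (8 + y)*(7 + y) = (7 + y)*(8 + y))
o(z) = 1 (o(z) = -5 + 6 = 1)
(312 + o(-7))*M(f(3)*3) = (312 + 1)*(56 + ((3/2 + (½)*3)*3)² + 15*((3/2 + (½)*3)*3)) = 313*(56 + ((3/2 + 3/2)*3)² + 15*((3/2 + 3/2)*3)) = 313*(56 + (3*3)² + 15*(3*3)) = 313*(56 + 9² + 15*9) = 313*(56 + 81 + 135) = 313*272 = 85136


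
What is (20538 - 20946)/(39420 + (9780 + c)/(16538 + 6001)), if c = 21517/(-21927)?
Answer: -201638762424/19482077205803 ≈ -0.010350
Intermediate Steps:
c = -21517/21927 (c = 21517*(-1/21927) = -21517/21927 ≈ -0.98130)
(20538 - 20946)/(39420 + (9780 + c)/(16538 + 6001)) = (20538 - 20946)/(39420 + (9780 - 21517/21927)/(16538 + 6001)) = -408/(39420 + (214424543/21927)/22539) = -408/(39420 + (214424543/21927)*(1/22539)) = -408/(39420 + 214424543/494212653) = -408/19482077205803/494212653 = -408*494212653/19482077205803 = -201638762424/19482077205803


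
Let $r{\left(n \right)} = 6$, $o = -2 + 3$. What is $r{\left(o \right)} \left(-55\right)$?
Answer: $-330$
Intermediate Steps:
$o = 1$
$r{\left(o \right)} \left(-55\right) = 6 \left(-55\right) = -330$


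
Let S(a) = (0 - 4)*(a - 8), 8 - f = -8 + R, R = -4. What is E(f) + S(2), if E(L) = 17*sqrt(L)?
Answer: 24 + 34*sqrt(5) ≈ 100.03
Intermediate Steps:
f = 20 (f = 8 - (-8 - 4) = 8 - 1*(-12) = 8 + 12 = 20)
S(a) = 32 - 4*a (S(a) = -4*(-8 + a) = 32 - 4*a)
E(f) + S(2) = 17*sqrt(20) + (32 - 4*2) = 17*(2*sqrt(5)) + (32 - 8) = 34*sqrt(5) + 24 = 24 + 34*sqrt(5)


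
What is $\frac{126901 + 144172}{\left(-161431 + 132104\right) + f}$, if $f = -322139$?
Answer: $- \frac{271073}{351466} \approx -0.77126$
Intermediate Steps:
$\frac{126901 + 144172}{\left(-161431 + 132104\right) + f} = \frac{126901 + 144172}{\left(-161431 + 132104\right) - 322139} = \frac{271073}{-29327 - 322139} = \frac{271073}{-351466} = 271073 \left(- \frac{1}{351466}\right) = - \frac{271073}{351466}$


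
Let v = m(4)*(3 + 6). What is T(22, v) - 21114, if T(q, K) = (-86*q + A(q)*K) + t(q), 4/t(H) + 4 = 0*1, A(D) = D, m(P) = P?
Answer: -22215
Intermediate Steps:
t(H) = -1 (t(H) = 4/(-4 + 0*1) = 4/(-4 + 0) = 4/(-4) = 4*(-¼) = -1)
v = 36 (v = 4*(3 + 6) = 4*9 = 36)
T(q, K) = -1 - 86*q + K*q (T(q, K) = (-86*q + q*K) - 1 = (-86*q + K*q) - 1 = -1 - 86*q + K*q)
T(22, v) - 21114 = (-1 - 86*22 + 36*22) - 21114 = (-1 - 1892 + 792) - 21114 = -1101 - 21114 = -22215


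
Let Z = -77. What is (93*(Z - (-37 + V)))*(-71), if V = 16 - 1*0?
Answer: 369768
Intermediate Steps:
V = 16 (V = 16 + 0 = 16)
(93*(Z - (-37 + V)))*(-71) = (93*(-77 - (-37 + 16)))*(-71) = (93*(-77 - 1*(-21)))*(-71) = (93*(-77 + 21))*(-71) = (93*(-56))*(-71) = -5208*(-71) = 369768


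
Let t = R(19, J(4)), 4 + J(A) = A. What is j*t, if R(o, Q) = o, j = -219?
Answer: -4161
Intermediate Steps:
J(A) = -4 + A
t = 19
j*t = -219*19 = -4161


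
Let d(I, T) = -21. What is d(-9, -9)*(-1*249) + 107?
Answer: 5336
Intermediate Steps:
d(-9, -9)*(-1*249) + 107 = -(-21)*249 + 107 = -21*(-249) + 107 = 5229 + 107 = 5336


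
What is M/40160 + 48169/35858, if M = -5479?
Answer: 869000529/720028640 ≈ 1.2069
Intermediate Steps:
M/40160 + 48169/35858 = -5479/40160 + 48169/35858 = 869000529/720028640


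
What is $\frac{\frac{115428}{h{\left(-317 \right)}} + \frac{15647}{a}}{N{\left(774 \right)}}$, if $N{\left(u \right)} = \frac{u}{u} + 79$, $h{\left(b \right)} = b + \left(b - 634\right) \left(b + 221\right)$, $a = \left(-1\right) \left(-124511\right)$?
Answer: $\frac{15795604121}{906230901520} \approx 0.01743$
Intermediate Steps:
$a = 124511$
$h{\left(b \right)} = b + \left(-634 + b\right) \left(221 + b\right)$
$N{\left(u \right)} = 80$ ($N{\left(u \right)} = 1 + 79 = 80$)
$\frac{\frac{115428}{h{\left(-317 \right)}} + \frac{15647}{a}}{N{\left(774 \right)}} = \frac{\frac{115428}{-140114 + \left(-317\right)^{2} - -130604} + \frac{15647}{124511}}{80} = \left(\frac{115428}{-140114 + 100489 + 130604} + 15647 \cdot \frac{1}{124511}\right) \frac{1}{80} = \left(\frac{115428}{90979} + \frac{15647}{124511}\right) \frac{1}{80} = \frac{15795604121}{11327886269} \cdot \frac{1}{80} = \frac{15795604121}{906230901520}$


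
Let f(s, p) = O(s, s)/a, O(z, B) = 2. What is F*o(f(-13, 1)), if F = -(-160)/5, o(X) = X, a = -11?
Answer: -64/11 ≈ -5.8182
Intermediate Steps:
f(s, p) = -2/11 (f(s, p) = 2/(-11) = 2*(-1/11) = -2/11)
F = 32 (F = -(-160)/5 = -20*(-8/5) = 32)
F*o(f(-13, 1)) = 32*(-2/11) = -64/11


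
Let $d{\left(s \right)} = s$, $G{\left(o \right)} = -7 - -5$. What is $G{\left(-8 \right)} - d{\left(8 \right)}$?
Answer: $-10$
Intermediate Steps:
$G{\left(o \right)} = -2$ ($G{\left(o \right)} = -7 + 5 = -2$)
$G{\left(-8 \right)} - d{\left(8 \right)} = -2 - 8 = -10$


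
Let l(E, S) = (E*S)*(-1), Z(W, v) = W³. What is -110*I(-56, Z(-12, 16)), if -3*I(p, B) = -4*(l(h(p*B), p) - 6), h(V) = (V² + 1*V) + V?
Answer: -76911619275920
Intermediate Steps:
h(V) = V² + 2*V (h(V) = (V² + V) + V = (V + V²) + V = V² + 2*V)
l(E, S) = -E*S
I(p, B) = -8 - 4*B*p²*(2 + B*p)/3 (I(p, B) = -(-4)*(-(p*B)*(2 + p*B)*p - 6)/3 = -(-4)*(-(B*p)*(2 + B*p)*p - 6)/3 = -(-4)*(-B*p*(2 + B*p)*p - 6)/3 = -(-4)*(-B*p²*(2 + B*p) - 6)/3 = -(-4)*(-6 - B*p²*(2 + B*p))/3 = -(24 + 4*B*p²*(2 + B*p))/3 = -8 - 4*B*p²*(2 + B*p)/3)
-110*I(-56, Z(-12, 16)) = -110*(-8 - 4/3*(-12)³*(-56)²*(2 + (-12)³*(-56))) = -110*(-8 - 4/3*(-1728)*3136*(2 - 1728*(-56))) = -110*(-8 - 4/3*(-1728)*3136*(2 + 96768)) = -110*(-8 - 4/3*(-1728)*3136*96770) = -110*(-8 + 699196538880) = -110*699196538872 = -76911619275920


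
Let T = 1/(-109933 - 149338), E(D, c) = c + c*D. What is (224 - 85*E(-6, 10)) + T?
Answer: 1159978453/259271 ≈ 4474.0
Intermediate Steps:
E(D, c) = c + D*c
T = -1/259271 (T = 1/(-259271) = -1/259271 ≈ -3.8570e-6)
(224 - 85*E(-6, 10)) + T = (224 - 850*(1 - 6)) - 1/259271 = (224 - 850*(-5)) - 1/259271 = (224 - 85*(-50)) - 1/259271 = (224 + 4250) - 1/259271 = 4474 - 1/259271 = 1159978453/259271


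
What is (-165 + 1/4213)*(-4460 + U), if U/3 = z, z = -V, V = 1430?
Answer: 6082510000/4213 ≈ 1.4437e+6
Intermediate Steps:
z = -1430 (z = -1*1430 = -1430)
U = -4290 (U = 3*(-1430) = -4290)
(-165 + 1/4213)*(-4460 + U) = (-165 + 1/4213)*(-4460 - 4290) = (-165 + 1/4213)*(-8750) = -695144/4213*(-8750) = 6082510000/4213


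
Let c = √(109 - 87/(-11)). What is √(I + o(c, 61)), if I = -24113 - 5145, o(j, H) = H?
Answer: I*√29197 ≈ 170.87*I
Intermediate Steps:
c = √14146/11 (c = √(109 - 87*(-1/11)) = √(109 + 87/11) = √(1286/11) = √14146/11 ≈ 10.812)
I = -29258
√(I + o(c, 61)) = √(-29258 + 61) = √(-29197) = I*√29197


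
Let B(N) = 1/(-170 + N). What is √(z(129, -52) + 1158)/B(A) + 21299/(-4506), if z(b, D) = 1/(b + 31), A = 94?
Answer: -21299/4506 - 19*√1852810/10 ≈ -2591.0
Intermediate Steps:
z(b, D) = 1/(31 + b)
√(z(129, -52) + 1158)/B(A) + 21299/(-4506) = √(1/(31 + 129) + 1158)/(1/(-170 + 94)) + 21299/(-4506) = √(1/160 + 1158)/(1/(-76)) + 21299*(-1/4506) = √(1/160 + 1158)/(-1/76) - 21299/4506 = √(185281/160)*(-76) - 21299/4506 = (√1852810/40)*(-76) - 21299/4506 = -19*√1852810/10 - 21299/4506 = -21299/4506 - 19*√1852810/10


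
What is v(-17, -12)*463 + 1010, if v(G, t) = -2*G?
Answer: 16752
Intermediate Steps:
v(-17, -12)*463 + 1010 = -2*(-17)*463 + 1010 = 34*463 + 1010 = 15742 + 1010 = 16752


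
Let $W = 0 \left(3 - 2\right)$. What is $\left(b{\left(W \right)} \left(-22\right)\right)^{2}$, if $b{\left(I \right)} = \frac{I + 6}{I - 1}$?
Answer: $17424$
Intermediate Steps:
$W = 0$ ($W = 0 \cdot 1 = 0$)
$b{\left(I \right)} = \frac{6 + I}{-1 + I}$
$\left(b{\left(W \right)} \left(-22\right)\right)^{2} = \left(\frac{6 + 0}{-1 + 0} \left(-22\right)\right)^{2} = \left(\frac{1}{-1} \cdot 6 \left(-22\right)\right)^{2} = \left(\left(-1\right) 6 \left(-22\right)\right)^{2} = \left(\left(-6\right) \left(-22\right)\right)^{2} = 132^{2} = 17424$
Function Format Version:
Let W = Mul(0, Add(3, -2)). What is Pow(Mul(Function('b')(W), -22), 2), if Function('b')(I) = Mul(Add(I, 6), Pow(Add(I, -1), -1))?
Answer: 17424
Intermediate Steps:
W = 0 (W = Mul(0, 1) = 0)
Function('b')(I) = Mul(Pow(Add(-1, I), -1), Add(6, I)) (Function('b')(I) = Mul(Add(6, I), Pow(Add(-1, I), -1)) = Mul(Pow(Add(-1, I), -1), Add(6, I)))
Pow(Mul(Function('b')(W), -22), 2) = Pow(Mul(Mul(Pow(Add(-1, 0), -1), Add(6, 0)), -22), 2) = Pow(Mul(Mul(Pow(-1, -1), 6), -22), 2) = Pow(Mul(Mul(-1, 6), -22), 2) = Pow(Mul(-6, -22), 2) = Pow(132, 2) = 17424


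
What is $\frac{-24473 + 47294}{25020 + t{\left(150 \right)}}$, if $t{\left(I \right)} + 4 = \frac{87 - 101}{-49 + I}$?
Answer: $\frac{2304921}{2526602} \approx 0.91226$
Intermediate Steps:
$t{\left(I \right)} = -4 - \frac{14}{-49 + I}$ ($t{\left(I \right)} = -4 + \frac{87 - 101}{-49 + I} = -4 - \frac{14}{-49 + I}$)
$\frac{-24473 + 47294}{25020 + t{\left(150 \right)}} = \frac{-24473 + 47294}{25020 + \frac{2 \left(91 - 300\right)}{-49 + 150}} = \frac{22821}{25020 + \frac{2 \left(91 - 300\right)}{101}} = \frac{22821}{25020 + 2 \cdot \frac{1}{101} \left(-209\right)} = \frac{22821}{25020 - \frac{418}{101}} = \frac{22821}{\frac{2526602}{101}} = 22821 \cdot \frac{101}{2526602} = \frac{2304921}{2526602}$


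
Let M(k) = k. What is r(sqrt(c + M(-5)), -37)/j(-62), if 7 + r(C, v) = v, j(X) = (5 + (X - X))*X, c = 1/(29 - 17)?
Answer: 22/155 ≈ 0.14194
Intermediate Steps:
c = 1/12 ≈ 0.083333
j(X) = 5*X (j(X) = (5 + 0)*X = 5*X)
r(C, v) = -7 + v
r(sqrt(c + M(-5)), -37)/j(-62) = (-7 - 37)/((5*(-62))) = -44/(-310) = -44*(-1/310) = 22/155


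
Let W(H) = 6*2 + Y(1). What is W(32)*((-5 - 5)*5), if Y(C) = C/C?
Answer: -650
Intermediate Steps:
Y(C) = 1
W(H) = 13 (W(H) = 6*2 + 1 = 12 + 1 = 13)
W(32)*((-5 - 5)*5) = 13*((-5 - 5)*5) = 13*(-10*5) = 13*(-50) = -650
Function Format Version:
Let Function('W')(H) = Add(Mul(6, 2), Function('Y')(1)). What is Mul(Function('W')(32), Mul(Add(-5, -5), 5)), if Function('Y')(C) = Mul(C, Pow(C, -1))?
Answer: -650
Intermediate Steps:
Function('Y')(C) = 1
Function('W')(H) = 13 (Function('W')(H) = Add(Mul(6, 2), 1) = Add(12, 1) = 13)
Mul(Function('W')(32), Mul(Add(-5, -5), 5)) = Mul(13, Mul(Add(-5, -5), 5)) = Mul(13, Mul(-10, 5)) = Mul(13, -50) = -650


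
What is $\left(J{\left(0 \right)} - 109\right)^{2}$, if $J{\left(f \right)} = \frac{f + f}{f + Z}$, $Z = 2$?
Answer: $11881$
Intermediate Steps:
$J{\left(f \right)} = \frac{2 f}{2 + f}$ ($J{\left(f \right)} = \frac{f + f}{f + 2} = \frac{2 f}{2 + f}$)
$\left(J{\left(0 \right)} - 109\right)^{2} = \left(2 \cdot 0 \frac{1}{2 + 0} - 109\right)^{2} = \left(2 \cdot 0 \cdot \frac{1}{2} - 109\right)^{2} = \left(0 - 109\right)^{2} = \left(-109\right)^{2} = 11881$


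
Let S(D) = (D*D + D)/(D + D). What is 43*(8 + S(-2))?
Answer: 645/2 ≈ 322.50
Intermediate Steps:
S(D) = (D + D²)/(2*D) (S(D) = (D² + D)/((2*D)) = (D + D²)*(1/(2*D)) = (D + D²)/(2*D))
43*(8 + S(-2)) = 43*(8 + (½ + (½)*(-2))) = 43*(8 + (½ - 1)) = 43*(8 - ½) = 43*(15/2) = 645/2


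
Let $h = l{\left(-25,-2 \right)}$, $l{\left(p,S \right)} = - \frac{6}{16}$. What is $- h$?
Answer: $\frac{3}{8} \approx 0.375$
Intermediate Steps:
$l{\left(p,S \right)} = - \frac{3}{8}$ ($l{\left(p,S \right)} = \left(-6\right) \frac{1}{16} = - \frac{3}{8}$)
$h = - \frac{3}{8} \approx -0.375$
$- h = \left(-1\right) \left(- \frac{3}{8}\right) = \frac{3}{8}$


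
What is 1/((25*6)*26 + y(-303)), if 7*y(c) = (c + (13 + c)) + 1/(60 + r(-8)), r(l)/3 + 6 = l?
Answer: 126/480727 ≈ 0.00026210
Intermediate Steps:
r(l) = -18 + 3*l
y(c) = 235/126 + 2*c/7 (y(c) = ((c + (13 + c)) + 1/(60 + (-18 + 3*(-8))))/7 = ((13 + 2*c) + 1/(60 + (-18 - 24)))/7 = ((13 + 2*c) + 1/(60 - 42))/7 = ((13 + 2*c) + 1/18)/7 = (235/18 + 2*c)/7 = 235/126 + 2*c/7)
1/((25*6)*26 + y(-303)) = 1/((25*6)*26 + (235/126 + (2/7)*(-303))) = 1/(150*26 + (235/126 - 606/7)) = 1/(3900 - 10673/126) = 1/(480727/126) = 126/480727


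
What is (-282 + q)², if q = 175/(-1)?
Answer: 208849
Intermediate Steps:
q = -175 (q = 175*(-1) = -175)
(-282 + q)² = (-282 - 175)² = (-457)² = 208849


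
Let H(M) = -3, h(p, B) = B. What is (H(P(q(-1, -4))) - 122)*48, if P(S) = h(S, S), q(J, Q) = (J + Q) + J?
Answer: -6000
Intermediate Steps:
q(J, Q) = Q + 2*J
P(S) = S
(H(P(q(-1, -4))) - 122)*48 = (-3 - 122)*48 = -125*48 = -6000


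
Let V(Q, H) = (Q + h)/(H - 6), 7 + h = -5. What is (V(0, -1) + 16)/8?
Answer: 31/14 ≈ 2.2143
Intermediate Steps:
h = -12 (h = -7 - 5 = -12)
V(Q, H) = (-12 + Q)/(-6 + H) (V(Q, H) = (Q - 12)/(H - 6) = (-12 + Q)/(-6 + H))
(V(0, -1) + 16)/8 = ((-12 + 0)/(-6 - 1) + 16)/8 = (-12/(-7) + 16)*(⅛) = (-⅐*(-12) + 16)*(⅛) = (12/7 + 16)*(⅛) = (124/7)*(⅛) = 31/14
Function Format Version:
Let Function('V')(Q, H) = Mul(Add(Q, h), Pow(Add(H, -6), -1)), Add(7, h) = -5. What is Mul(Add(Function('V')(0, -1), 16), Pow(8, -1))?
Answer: Rational(31, 14) ≈ 2.2143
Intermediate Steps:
h = -12 (h = Add(-7, -5) = -12)
Function('V')(Q, H) = Mul(Pow(Add(-6, H), -1), Add(-12, Q)) (Function('V')(Q, H) = Mul(Add(Q, -12), Pow(Add(H, -6), -1)) = Mul(Add(-12, Q), Pow(Add(-6, H), -1)) = Mul(Pow(Add(-6, H), -1), Add(-12, Q)))
Mul(Add(Function('V')(0, -1), 16), Pow(8, -1)) = Mul(Add(Mul(Pow(Add(-6, -1), -1), Add(-12, 0)), 16), Pow(8, -1)) = Mul(Add(Mul(Pow(-7, -1), -12), 16), Rational(1, 8)) = Mul(Add(Mul(Rational(-1, 7), -12), 16), Rational(1, 8)) = Mul(Add(Rational(12, 7), 16), Rational(1, 8)) = Mul(Rational(124, 7), Rational(1, 8)) = Rational(31, 14)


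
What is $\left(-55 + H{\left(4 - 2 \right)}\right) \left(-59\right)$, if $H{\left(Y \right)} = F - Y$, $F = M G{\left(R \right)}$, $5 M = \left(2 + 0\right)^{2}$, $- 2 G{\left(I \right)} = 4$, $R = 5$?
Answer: $\frac{17287}{5} \approx 3457.4$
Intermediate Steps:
$G{\left(I \right)} = -2$ ($G{\left(I \right)} = \left(- \frac{1}{2}\right) 4 = -2$)
$M = \frac{4}{5}$ ($M = \frac{\left(2 + 0\right)^{2}}{5} = \frac{2^{2}}{5} = \frac{1}{5} \cdot 4 = \frac{4}{5} \approx 0.8$)
$F = - \frac{8}{5}$ ($F = \frac{4}{5} \left(-2\right) = - \frac{8}{5} \approx -1.6$)
$H{\left(Y \right)} = - \frac{8}{5} - Y$
$\left(-55 + H{\left(4 - 2 \right)}\right) \left(-59\right) = \left(-55 - \left(\frac{28}{5} - 2\right)\right) \left(-59\right) = \left(-55 - \frac{18}{5}\right) \left(-59\right) = \left(- \frac{293}{5}\right) \left(-59\right) = \frac{17287}{5}$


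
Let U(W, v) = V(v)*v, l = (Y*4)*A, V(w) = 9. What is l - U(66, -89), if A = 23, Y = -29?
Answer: -1867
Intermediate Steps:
l = -2668 (l = -29*4*23 = -116*23 = -2668)
U(W, v) = 9*v
l - U(66, -89) = -2668 - 9*(-89) = -2668 - 1*(-801) = -2668 + 801 = -1867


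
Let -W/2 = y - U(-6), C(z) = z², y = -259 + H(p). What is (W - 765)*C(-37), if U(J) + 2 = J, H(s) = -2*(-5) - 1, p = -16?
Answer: -384689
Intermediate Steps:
H(s) = 9 (H(s) = 10 - 1 = 9)
y = -250 (y = -259 + 9 = -250)
U(J) = -2 + J
W = 484 (W = -2*(-250 - (-2 - 6)) = -2*(-250 - 1*(-8)) = -2*(-250 + 8) = -2*(-242) = 484)
(W - 765)*C(-37) = (484 - 765)*(-37)² = -281*1369 = -384689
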